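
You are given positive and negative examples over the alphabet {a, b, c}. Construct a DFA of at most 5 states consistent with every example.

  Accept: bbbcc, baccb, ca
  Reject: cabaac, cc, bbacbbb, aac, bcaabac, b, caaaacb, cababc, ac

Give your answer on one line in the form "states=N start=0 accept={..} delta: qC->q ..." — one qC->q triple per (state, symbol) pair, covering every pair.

states=3 start=0 accept={0} delta: 0a->0 0b->1 0c->1 1a->0 1b->1 1c->2 2a->0 2b->0 2c->0

Grow the machine one transition at a time. Run the examples from 0; the earliest place one falls off (shortest prefix, ties alphabetical) gets sent to the lowest-numbered state that keeps every Accept/Reject pair distinguishable — a pair clashes when both reach the same state with identical unread suffix — and to a fresh state only if none does.
a: 0a undefined. 0a->0: ok.
b: 0b undefined. 0b->0: no, bbbcc/cc meet in 0 with "cc" left. Open state 1: 0b->1.
c: 0c undefined. 0c->0: no, ca/cc meet in 0. 0c->1: ok.
ba: 1a undefined. 1a->0: ok.
bb: 1b undefined. 1b->0: no, ca/bbacbbb meet in 0. 1b->1: ok.
bc: 1c undefined. 1c->0: no, bbbcc/cabaac meet in 1. 1c->1: no, bbbcc/cabaac meet in 1. Open state 2: 1c->2.
bca: 2a undefined. 2a->0: ok.
baccb: 2b undefined. 2b->0: ok.
bbbcc: 2c undefined. 2c->0: ok.
All examples now run through 3 states with every (state, symbol) defined. Accept strings end in {0}, Reject strings end in {1,2}; accept={0}.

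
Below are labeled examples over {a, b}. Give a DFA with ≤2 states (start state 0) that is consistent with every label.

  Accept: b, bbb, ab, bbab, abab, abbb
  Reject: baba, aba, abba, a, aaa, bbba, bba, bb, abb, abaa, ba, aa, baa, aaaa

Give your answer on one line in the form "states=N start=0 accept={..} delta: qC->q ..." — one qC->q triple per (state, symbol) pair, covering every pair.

states=2 start=0 accept={1} delta: 0a->0 0b->1 1a->0 1b->0

Grow the machine one transition at a time. Run the examples from 0; the earliest place one falls off (shortest prefix, ties alphabetical) gets sent to the lowest-numbered state that keeps every Accept/Reject pair distinguishable — a pair clashes when both reach the same state with identical unread suffix — and to a fresh state only if none does.
a: 0a undefined. 0a->0: ok.
b: 0b undefined. 0b->0: no, b/baba meet in 0. Open state 1: 0b->1.
ba: 1a undefined. 1a->0: ok.
bb: 1b undefined. 1b->0: ok.
All examples now run through 2 states with every (state, symbol) defined. Accept strings end in {1}, Reject strings end in {0}; accept={1}.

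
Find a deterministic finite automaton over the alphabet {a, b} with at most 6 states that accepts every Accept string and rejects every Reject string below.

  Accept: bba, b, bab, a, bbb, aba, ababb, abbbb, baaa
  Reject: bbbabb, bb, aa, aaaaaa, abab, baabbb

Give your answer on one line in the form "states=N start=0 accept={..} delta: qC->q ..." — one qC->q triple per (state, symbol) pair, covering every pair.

Grow the machine one transition at a time. Run the examples from 0; the earliest place one falls off (shortest prefix, ties alphabetical) gets sent to the lowest-numbered state that keeps every Accept/Reject pair distinguishable — a pair clashes when both reach the same state with identical unread suffix — and to a fresh state only if none does.
a: 0a undefined. 0a->0: no, bab/abab meet in 0 with "bab" left. Open state 1: 0a->1.
b: 0b undefined. 0b->0: no, b/bb meet in 0. 0b->1: ok.
aa: 1a undefined. 1a->0: no, baaa/aa meet in 0. 1a->1: no, b/aa meet in 1. Open state 2: 1a->2.
ab: 1b undefined. 1b->0: ok.
aaa: 2a undefined. 2a->0: no, bba/baabbb meet in 1. 2a->1: no, baaa/aa meet in 2. 2a->2: no, baaa/aa meet in 2. Open state 3: 2a->3.
bab: 2b undefined. 2b->0: no, bba/bbbabb meet in 1. 2b->1: ok.
aaaa: 3a undefined. 3a->0: no, baaa/bbbabb meet in 0. 3a->1: ok.
baab: 3b undefined. 3b->0: ok.
All examples now run through 4 states with every (state, symbol) defined. Accept strings end in {1}, Reject strings end in {0,2,3}; accept={1}.

states=4 start=0 accept={1} delta: 0a->1 0b->1 1a->2 1b->0 2a->3 2b->1 3a->1 3b->0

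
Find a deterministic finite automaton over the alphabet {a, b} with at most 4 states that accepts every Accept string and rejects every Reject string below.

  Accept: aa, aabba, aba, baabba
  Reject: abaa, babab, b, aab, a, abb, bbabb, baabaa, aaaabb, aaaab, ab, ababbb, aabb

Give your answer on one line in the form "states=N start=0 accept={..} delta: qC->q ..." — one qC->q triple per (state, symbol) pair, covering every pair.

Fold the examples into a partial DFA from state 0: repeatedly fix the first undefined (state, symbol) met by the shortest-then-alphabetical prefix, trying targets in increasing order and rejecting any under which an Accept and a Reject string meet in one state with the same remainder; add a state when all current targets are rejected. Accepting states are where Accept strings end.
a: 0a undefined. 0a->0: no, aa/a meet in 0. Open state 1: 0a->1.
b: 0b undefined. 0b->0: ok.
aa: 1a undefined. 1a->0: no, aa/b meet in 0. 1a->1: no, aa/a meet in 1. Open state 2: 1a->2.
ab: 1b undefined. 1b->0: no, aa/abaa meet in 2. 1b->1: ok.
aaa: 2a undefined. 2a->0: ok.
aab: 2b undefined. 2b->0: no, aa/baabaa meet in 2. 2b->1: ok.
All examples now run through 3 states with every (state, symbol) defined. Accept strings end in {2}, Reject strings end in {0,1}; accept={2}.

states=3 start=0 accept={2} delta: 0a->1 0b->0 1a->2 1b->1 2a->0 2b->1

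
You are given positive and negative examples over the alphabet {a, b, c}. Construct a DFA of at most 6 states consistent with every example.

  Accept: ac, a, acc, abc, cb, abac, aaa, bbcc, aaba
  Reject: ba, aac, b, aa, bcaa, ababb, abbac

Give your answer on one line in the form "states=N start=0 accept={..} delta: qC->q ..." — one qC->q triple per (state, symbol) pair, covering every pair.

State merging on the prefix tree: take the shortest (then alphabetical) example prefix whose next move is undefined and point that move at state 0, else 1, else 2, ...; a target is out if some Accept/Reject pair would then sit in one state with the same input left (inseparable). If every existing state is out, open a new one.
a: 0a undefined. 0a->0: no, ac/aac meet in 0 with "c" left. Open state 1: 0a->1.
b: 0b undefined. 0b->0: no, a/ba meet in 1. 0b->1: no, a/b meet in 1. Open state 2: 0b->2.
c: 0c undefined. 0c->0: no, cb/b meet in 2. 0c->1: ok.
aa: 1a undefined. 1a->0: no, a/aac meet in 1. 1a->1: no, ac/aac meet in 1 with "c" left. 1a->2: no, aaa/ba meet in 2 with "a" left. Open state 3: 1a->3.
ab: 1b undefined. 1b->0: ok.
ac: 1c undefined. 1c->0: ok.
ba: 2a undefined. 2a->0: no, ac/ba meet in 0. 2a->1: no, ac/abbac meet in 0. 2a->2: ok.
bb: 2b undefined. 2b->0: ok.
bc: 2c undefined. 2c->0: no, ac/abbac meet in 0. 2c->1: no, a/abbac meet in 1. 2c->2: ok.
aaa: 3a undefined. 3a->0: ok.
aab: 3b undefined. 3b->0: ok.
aac: 3c undefined. 3c->0: no, ac/aac meet in 0. 3c->1: no, a/aac meet in 1. 3c->2: ok.
All examples now run through 4 states with every (state, symbol) defined. Accept strings end in {0,1}, Reject strings end in {2,3}; accept={0,1}.

states=4 start=0 accept={0,1} delta: 0a->1 0b->2 0c->1 1a->3 1b->0 1c->0 2a->2 2b->0 2c->2 3a->0 3b->0 3c->2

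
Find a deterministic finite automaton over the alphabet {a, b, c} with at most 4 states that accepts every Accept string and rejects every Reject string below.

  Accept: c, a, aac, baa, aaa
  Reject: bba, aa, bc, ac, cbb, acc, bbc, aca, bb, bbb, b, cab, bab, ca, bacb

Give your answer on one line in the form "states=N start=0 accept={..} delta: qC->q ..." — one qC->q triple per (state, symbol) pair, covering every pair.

states=3 start=0 accept={1} delta: 0a->1 0b->2 0c->1 1a->0 1b->0 1c->2 2a->0 2b->2 2c->0

Fold the examples into a partial DFA from state 0: repeatedly fix the first undefined (state, symbol) met by the shortest-then-alphabetical prefix, trying targets in increasing order and rejecting any under which an Accept and a Reject string meet in one state with the same remainder; add a state when all current targets are rejected. Accepting states are where Accept strings end.
a: 0a undefined. 0a->0: no, c/ac meet in 0 with "c" left. Open state 1: 0a->1.
b: 0b undefined. 0b->0: no, c/bc meet in 0 with "c" left. 0b->1: no, a/b meet in 1. Open state 2: 0b->2.
c: 0c undefined. 0c->0: no, a/ca meet in 1. 0c->1: ok.
aa: 1a undefined. 1a->0: ok.
ac: 1c undefined. 1c->0: no, c/acc meet in 1. 1c->1: no, c/ac meet in 1. 1c->2: ok.
ba: 2a undefined. 2a->0: ok.
bb: 2b undefined. 2b->0: no, c/bba meet in 1. 2b->1: no, c/bb meet in 1. 2b->2: ok.
bc: 2c undefined. 2c->0: ok.
cb: 1b undefined. 1b->0: ok.
All examples now run through 3 states with every (state, symbol) defined. Accept strings end in {1}, Reject strings end in {0,2}; accept={1}.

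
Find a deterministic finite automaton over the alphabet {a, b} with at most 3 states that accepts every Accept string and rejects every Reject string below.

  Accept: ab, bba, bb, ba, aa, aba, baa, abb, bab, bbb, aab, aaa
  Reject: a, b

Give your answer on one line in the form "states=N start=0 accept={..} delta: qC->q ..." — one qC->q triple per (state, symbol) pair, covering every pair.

Fold the examples into a partial DFA from state 0: repeatedly fix the first undefined (state, symbol) met by the shortest-then-alphabetical prefix, trying targets in increasing order and rejecting any under which an Accept and a Reject string meet in one state with the same remainder; add a state when all current targets are rejected. Accepting states are where Accept strings end.
a: 0a undefined. 0a->0: no, ab/b meet in 0 with "b" left. Open state 1: 0a->1.
b: 0b undefined. 0b->0: no, bba/a meet in 1. 0b->1: ok.
aa: 1a undefined. 1a->0: no, baa/a meet in 1. 1a->1: no, ba/a meet in 1. Open state 2: 1a->2.
ab: 1b undefined. 1b->0: no, bba/a meet in 1. 1b->1: no, ab/a meet in 1. 1b->2: ok.
aaa: 2a undefined. 2a->0: ok.
aab: 2b undefined. 2b->0: ok.
All examples now run through 3 states with every (state, symbol) defined. Accept strings end in {0,2}, Reject strings end in {1}; accept={0,2}.

states=3 start=0 accept={0,2} delta: 0a->1 0b->1 1a->2 1b->2 2a->0 2b->0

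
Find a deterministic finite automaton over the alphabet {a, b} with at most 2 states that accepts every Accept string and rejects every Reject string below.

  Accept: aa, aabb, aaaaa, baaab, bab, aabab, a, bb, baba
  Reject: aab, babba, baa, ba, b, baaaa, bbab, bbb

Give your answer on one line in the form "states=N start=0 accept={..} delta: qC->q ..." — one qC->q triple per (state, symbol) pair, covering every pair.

states=2 start=0 accept={0} delta: 0a->0 0b->1 1a->1 1b->0

State merging on the prefix tree: take the shortest (then alphabetical) example prefix whose next move is undefined and point that move at state 0, else 1, else 2, ...; a target is out if some Accept/Reject pair would then sit in one state with the same input left (inseparable). If every existing state is out, open a new one.
a: 0a undefined. 0a->0: ok.
b: 0b undefined. 0b->0: no, aa/aab meet in 0. Open state 1: 0b->1.
ba: 1a undefined. 1a->0: no, aa/baa meet in 0. 1a->1: ok.
bb: 1b undefined. 1b->0: ok.
All examples now run through 2 states with every (state, symbol) defined. Accept strings end in {0}, Reject strings end in {1}; accept={0}.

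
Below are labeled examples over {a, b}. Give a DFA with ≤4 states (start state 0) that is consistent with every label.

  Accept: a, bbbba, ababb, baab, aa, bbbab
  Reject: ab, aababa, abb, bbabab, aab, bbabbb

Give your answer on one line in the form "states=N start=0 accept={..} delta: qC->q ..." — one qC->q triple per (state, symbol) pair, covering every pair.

Grow the machine one transition at a time. Run the examples from 0; the earliest place one falls off (shortest prefix, ties alphabetical) gets sent to the lowest-numbered state that keeps every Accept/Reject pair distinguishable — a pair clashes when both reach the same state with identical unread suffix — and to a fresh state only if none does.
a: 0a undefined. 0a->0: ok.
b: 0b undefined. 0b->0: no, a/ab meet in 0. Open state 1: 0b->1.
ba: 1a undefined. 1a->0: no, a/aababa meet in 0. 1a->1: no, baab/abb meet in 1 with "b" left. Open state 2: 1a->2.
bb: 1b undefined. 1b->0: no, a/abb meet in 0. 1b->1: ok.
baa: 2a undefined. 2a->0: no, baab/ab meet in 1. 2a->1: no, baab/ab meet in 1. 2a->2: ok.
abab: 2b undefined. 2b->0: no, a/aababa meet in 0. 2b->1: no, bbbba/aababa meet in 2. 2b->2: no, bbbba/aababa meet in 2. Open state 3: 2b->3.
ababb: 3b undefined. 3b->0: ok.
bbaba: 3a undefined. 3a->0: no, a/aababa meet in 0. 3a->1: ok.
All examples now run through 4 states with every (state, symbol) defined. Accept strings end in {0,2,3}, Reject strings end in {1}; accept={0,2,3}.

states=4 start=0 accept={0,2,3} delta: 0a->0 0b->1 1a->2 1b->1 2a->2 2b->3 3a->1 3b->0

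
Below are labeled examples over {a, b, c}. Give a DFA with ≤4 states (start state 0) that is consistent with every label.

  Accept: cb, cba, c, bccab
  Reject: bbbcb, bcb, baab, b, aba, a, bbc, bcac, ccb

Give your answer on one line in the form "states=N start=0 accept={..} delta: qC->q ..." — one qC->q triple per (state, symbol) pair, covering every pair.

Grow the machine one transition at a time. Run the examples from 0; the earliest place one falls off (shortest prefix, ties alphabetical) gets sent to the lowest-numbered state that keeps every Accept/Reject pair distinguishable — a pair clashes when both reach the same state with identical unread suffix — and to a fresh state only if none does.
a: 0a undefined. 0a->0: ok.
b: 0b undefined. 0b->0: no, cb/bbbcb meet in 0 with "cb" left. Open state 1: 0b->1.
c: 0c undefined. 0c->0: no, cb/b meet in 1. 0c->1: no, c/b meet in 1. Open state 2: 0c->2.
ba: 1a undefined. 1a->0: ok.
bb: 1b undefined. 1b->0: no, c/bbc meet in 2. 1b->1: ok.
bc: 1c undefined. 1c->0: no, c/bcac meet in 2. 1c->1: no, c/bcac meet in 2. 1c->2: no, cb/bbbcb meet in 2 with "b" left. Open state 3: 1c->3.
cb: 2b undefined. 2b->0: no, cb/aba meet in 0. 2b->1: no, cb/baab meet in 1. 2b->2: ok.
cc: 2c undefined. 2c->0: ok.
bca: 3a undefined. 3a->0: no, cb/bcac meet in 2. 3a->1: ok.
bcb: 3b undefined. 3b->0: ok.
bcc: 3c undefined. 3c->0: no, bccab/baab meet in 1. 3c->1: no, bccab/baab meet in 1. 3c->2: ok.
cba: 2a undefined. 2a->0: no, cba/bbbcb meet in 0. 2a->1: no, cba/baab meet in 1. 2a->2: ok.
All examples now run through 4 states with every (state, symbol) defined. Accept strings end in {2}, Reject strings end in {0,1,3}; accept={2}.

states=4 start=0 accept={2} delta: 0a->0 0b->1 0c->2 1a->0 1b->1 1c->3 2a->2 2b->2 2c->0 3a->1 3b->0 3c->2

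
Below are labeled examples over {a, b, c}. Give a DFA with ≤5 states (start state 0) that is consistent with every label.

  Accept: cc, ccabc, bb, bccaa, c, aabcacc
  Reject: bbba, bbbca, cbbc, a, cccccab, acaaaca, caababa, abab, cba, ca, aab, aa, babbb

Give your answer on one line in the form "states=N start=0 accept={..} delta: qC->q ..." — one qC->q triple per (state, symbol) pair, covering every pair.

states=4 start=0 accept={2} delta: 0a->0 0b->1 0c->2 1a->0 1b->2 1c->0 2a->3 2b->0 2c->2 3a->2 3b->0 3c->0

Grow the machine one transition at a time. Run the examples from 0; the earliest place one falls off (shortest prefix, ties alphabetical) gets sent to the lowest-numbered state that keeps every Accept/Reject pair distinguishable — a pair clashes when both reach the same state with identical unread suffix — and to a fresh state only if none does.
a: 0a undefined. 0a->0: ok.
b: 0b undefined. 0b->0: no, bb/bbba meet in 0. Open state 1: 0b->1.
c: 0c undefined. 0c->0: no, cc/a meet in 0. 0c->1: no, c/aab meet in 1. Open state 2: 0c->2.
ba: 1a undefined. 1a->0: ok.
bb: 1b undefined. 1b->0: no, bb/bbba meet in 0. 1b->1: no, bb/abab meet in 1. 1b->2: ok.
bc: 1c undefined. 1c->0: ok.
ca: 2a undefined. 2a->0: no, bccaa/a meet in 0. 2a->1: no, bccaa/a meet in 0. 2a->2: no, bb/ca meet in 2. Open state 3: 2a->3.
cb: 2b undefined. 2b->0: ok.
cc: 2c undefined. 2c->0: no, cc/bbba meet in 0. 2c->1: no, cc/cccccab meet in 1. 2c->2: ok.
caa: 3a undefined. 3a->0: no, bccaa/bbba meet in 0. 3a->1: no, bccaa/abab meet in 1. 3a->2: ok.
ccab: 3b undefined. 3b->0: ok.
acaaac: 3c undefined. 3c->0: ok.
All examples now run through 4 states with every (state, symbol) defined. Accept strings end in {2}, Reject strings end in {0,1,3}; accept={2}.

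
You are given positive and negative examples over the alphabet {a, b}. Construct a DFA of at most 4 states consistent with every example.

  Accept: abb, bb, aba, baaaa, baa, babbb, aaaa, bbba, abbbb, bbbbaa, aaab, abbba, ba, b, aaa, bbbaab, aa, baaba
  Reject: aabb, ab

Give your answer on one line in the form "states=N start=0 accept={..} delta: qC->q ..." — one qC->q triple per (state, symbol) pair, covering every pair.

states=4 start=0 accept={0,1,2} delta: 0a->1 0b->0 1a->2 1b->3 2a->0 2b->1 3a->0 3b->0

Fold the examples into a partial DFA from state 0: repeatedly fix the first undefined (state, symbol) met by the shortest-then-alphabetical prefix, trying targets in increasing order and rejecting any under which an Accept and a Reject string meet in one state with the same remainder; add a state when all current targets are rejected. Accepting states are where Accept strings end.
a: 0a undefined. 0a->0: no, abb/aabb meet in 0 with "bb" left. Open state 1: 0a->1.
b: 0b undefined. 0b->0: ok.
aa: 1a undefined. 1a->0: no, bb/aabb meet in 0. 1a->1: no, abb/aabb meet in 1 with "bb" left. Open state 2: 1a->2.
ab: 1b undefined. 1b->0: no, abb/ab meet in 0. 1b->1: no, abb/ab meet in 1. 1b->2: no, baa/ab meet in 2. Open state 3: 1b->3.
aaa: 2a undefined. 2a->0: ok.
aab: 2b undefined. 2b->0: no, bb/aabb meet in 0. 2b->1: ok.
aba: 3a undefined. 3a->0: ok.
abb: 3b undefined. 3b->0: ok.
All examples now run through 4 states with every (state, symbol) defined. Accept strings end in {0,1,2}, Reject strings end in {3}; accept={0,1,2}.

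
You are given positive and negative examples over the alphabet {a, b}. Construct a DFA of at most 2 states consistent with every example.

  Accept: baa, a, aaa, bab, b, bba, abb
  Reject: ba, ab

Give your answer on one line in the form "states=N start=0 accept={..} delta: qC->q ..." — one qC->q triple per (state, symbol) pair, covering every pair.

states=2 start=0 accept={1} delta: 0a->1 0b->1 1a->0 1b->0

Grow the machine one transition at a time. Run the examples from 0; the earliest place one falls off (shortest prefix, ties alphabetical) gets sent to the lowest-numbered state that keeps every Accept/Reject pair distinguishable — a pair clashes when both reach the same state with identical unread suffix — and to a fresh state only if none does.
a: 0a undefined. 0a->0: no, b/ab meet in 0 with "b" left. Open state 1: 0a->1.
b: 0b undefined. 0b->0: no, a/ba meet in 1. 0b->1: ok.
aa: 1a undefined. 1a->0: ok.
ab: 1b undefined. 1b->0: ok.
All examples now run through 2 states with every (state, symbol) defined. Accept strings end in {1}, Reject strings end in {0}; accept={1}.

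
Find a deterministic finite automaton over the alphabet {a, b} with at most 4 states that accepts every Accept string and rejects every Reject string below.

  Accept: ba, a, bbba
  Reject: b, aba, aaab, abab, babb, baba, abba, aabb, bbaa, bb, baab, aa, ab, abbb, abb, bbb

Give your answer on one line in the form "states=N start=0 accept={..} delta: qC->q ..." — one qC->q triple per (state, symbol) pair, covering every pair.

Grow the machine one transition at a time. Run the examples from 0; the earliest place one falls off (shortest prefix, ties alphabetical) gets sent to the lowest-numbered state that keeps every Accept/Reject pair distinguishable — a pair clashes when both reach the same state with identical unread suffix — and to a fresh state only if none does.
a: 0a undefined. 0a->0: no, ba/aba meet in 0 with "ba" left. Open state 1: 0a->1.
b: 0b undefined. 0b->0: ok.
aa: 1a undefined. 1a->0: ok.
ab: 1b undefined. 1b->0: no, ba/aba meet in 1. 1b->1: no, ba/aaab meet in 1. Open state 2: 1b->2.
aba: 2a undefined. 2a->0: ok.
abb: 2b undefined. 2b->0: no, ba/abba meet in 1. 2b->1: no, ba/babb meet in 1. 2b->2: ok.
All examples now run through 3 states with every (state, symbol) defined. Accept strings end in {1}, Reject strings end in {0,2}; accept={1}.

states=3 start=0 accept={1} delta: 0a->1 0b->0 1a->0 1b->2 2a->0 2b->2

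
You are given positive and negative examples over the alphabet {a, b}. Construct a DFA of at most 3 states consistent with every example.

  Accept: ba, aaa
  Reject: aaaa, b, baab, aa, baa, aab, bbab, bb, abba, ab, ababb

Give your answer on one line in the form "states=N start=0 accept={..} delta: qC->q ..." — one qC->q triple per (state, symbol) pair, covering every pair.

Grow the machine one transition at a time. Run the examples from 0; the earliest place one falls off (shortest prefix, ties alphabetical) gets sent to the lowest-numbered state that keeps every Accept/Reject pair distinguishable — a pair clashes when both reach the same state with identical unread suffix — and to a fresh state only if none does.
a: 0a undefined. 0a->0: no, aaa/aaaa meet in 0. Open state 1: 0a->1.
b: 0b undefined. 0b->0: ok.
aa: 1a undefined. 1a->0: ok.
ab: 1b undefined. 1b->0: no, ba/abba meet in 1. 1b->1: no, ba/bbab meet in 1. Open state 2: 1b->2.
aba: 2a undefined. 2a->0: ok.
abb: 2b undefined. 2b->0: no, ba/abba meet in 1. 2b->1: ok.
All examples now run through 3 states with every (state, symbol) defined. Accept strings end in {1}, Reject strings end in {0,2}; accept={1}.

states=3 start=0 accept={1} delta: 0a->1 0b->0 1a->0 1b->2 2a->0 2b->1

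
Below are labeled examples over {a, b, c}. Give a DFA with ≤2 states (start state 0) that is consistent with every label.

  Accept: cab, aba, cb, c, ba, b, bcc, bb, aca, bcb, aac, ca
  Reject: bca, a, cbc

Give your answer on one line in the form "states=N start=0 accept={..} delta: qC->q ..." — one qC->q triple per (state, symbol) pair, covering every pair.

states=2 start=0 accept={1} delta: 0a->0 0b->1 0c->1 1a->1 1b->1 1c->0

Fold the examples into a partial DFA from state 0: repeatedly fix the first undefined (state, symbol) met by the shortest-then-alphabetical prefix, trying targets in increasing order and rejecting any under which an Accept and a Reject string meet in one state with the same remainder; add a state when all current targets are rejected. Accepting states are where Accept strings end.
a: 0a undefined. 0a->0: ok.
b: 0b undefined. 0b->0: no, aba/a meet in 0. Open state 1: 0b->1.
c: 0c undefined. 0c->0: no, c/a meet in 0. 0c->1: ok.
ba: 1a undefined. 1a->0: no, aba/a meet in 0. 1a->1: ok.
bb: 1b undefined. 1b->0: no, cab/a meet in 0. 1b->1: ok.
bc: 1c undefined. 1c->0: ok.
All examples now run through 2 states with every (state, symbol) defined. Accept strings end in {1}, Reject strings end in {0}; accept={1}.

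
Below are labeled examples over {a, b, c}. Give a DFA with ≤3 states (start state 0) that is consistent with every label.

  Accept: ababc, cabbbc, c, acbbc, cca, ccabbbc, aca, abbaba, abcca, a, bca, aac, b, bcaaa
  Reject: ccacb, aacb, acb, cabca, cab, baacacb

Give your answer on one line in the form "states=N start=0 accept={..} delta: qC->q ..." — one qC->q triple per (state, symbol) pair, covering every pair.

states=3 start=0 accept={0,1} delta: 0a->0 0b->0 0c->1 1a->1 1b->2 1c->1 2a->2 2b->0 2c->2

Grow the machine one transition at a time. Run the examples from 0; the earliest place one falls off (shortest prefix, ties alphabetical) gets sent to the lowest-numbered state that keeps every Accept/Reject pair distinguishable — a pair clashes when both reach the same state with identical unread suffix — and to a fresh state only if none does.
a: 0a undefined. 0a->0: ok.
b: 0b undefined. 0b->0: ok.
c: 0c undefined. 0c->0: no, ababc/ccacb meet in 0. Open state 1: 0c->1.
ca: 1a undefined. 1a->0: no, aca/cabca meet in 0. 1a->1: ok.
cc: 1c undefined. 1c->0: no, cca/baacacb meet in 0. 1c->1: ok.
acb: 1b undefined. 1b->0: no, ababc/cabca meet in 1. 1b->1: no, ababc/ccacb meet in 1. Open state 2: 1b->2.
acbb: 2b undefined. 2b->0: ok.
cabc: 2c undefined. 2c->0: no, abbaba/cabca meet in 0. 2c->1: no, ababc/cabca meet in 1. 2c->2: ok.
cabca: 2a undefined. 2a->0: no, abbaba/cabca meet in 0. 2a->1: no, ababc/cabca meet in 1. 2a->2: ok.
All examples now run through 3 states with every (state, symbol) defined. Accept strings end in {0,1}, Reject strings end in {2}; accept={0,1}.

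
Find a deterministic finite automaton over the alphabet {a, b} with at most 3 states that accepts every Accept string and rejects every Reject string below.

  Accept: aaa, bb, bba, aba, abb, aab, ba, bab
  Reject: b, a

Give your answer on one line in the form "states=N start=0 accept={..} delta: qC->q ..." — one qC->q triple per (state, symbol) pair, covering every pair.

Grow the machine one transition at a time. Run the examples from 0; the earliest place one falls off (shortest prefix, ties alphabetical) gets sent to the lowest-numbered state that keeps every Accept/Reject pair distinguishable — a pair clashes when both reach the same state with identical unread suffix — and to a fresh state only if none does.
a: 0a undefined. 0a->0: no, aaa/a meet in 0. Open state 1: 0a->1.
b: 0b undefined. 0b->0: no, bb/b meet in 0. 0b->1: ok.
aa: 1a undefined. 1a->0: no, aaa/b meet in 1. 1a->1: no, aaa/b meet in 1. Open state 2: 1a->2.
ab: 1b undefined. 1b->0: no, bba/b meet in 1. 1b->1: no, bb/b meet in 1. 1b->2: ok.
aaa: 2a undefined. 2a->0: ok.
aab: 2b undefined. 2b->0: ok.
All examples now run through 3 states with every (state, symbol) defined. Accept strings end in {0,2}, Reject strings end in {1}; accept={0,2}.

states=3 start=0 accept={0,2} delta: 0a->1 0b->1 1a->2 1b->2 2a->0 2b->0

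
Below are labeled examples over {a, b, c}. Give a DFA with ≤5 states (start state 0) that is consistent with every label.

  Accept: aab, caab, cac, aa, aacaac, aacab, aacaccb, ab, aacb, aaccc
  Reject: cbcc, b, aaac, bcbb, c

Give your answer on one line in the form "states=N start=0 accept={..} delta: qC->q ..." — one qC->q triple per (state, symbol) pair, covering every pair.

states=4 start=0 accept={1,2,3} delta: 0a->1 0b->0 0c->0 1a->2 1b->1 1c->1 2a->0 2b->1 2c->3 3a->1 3b->1 3c->1

Fold the examples into a partial DFA from state 0: repeatedly fix the first undefined (state, symbol) met by the shortest-then-alphabetical prefix, trying targets in increasing order and rejecting any under which an Accept and a Reject string meet in one state with the same remainder; add a state when all current targets are rejected. Accepting states are where Accept strings end.
a: 0a undefined. 0a->0: no, aab/b meet in 0 with "b" left. Open state 1: 0a->1.
b: 0b undefined. 0b->0: ok.
c: 0c undefined. 0c->0: ok.
aa: 1a undefined. 1a->0: no, aab/cbcc meet in 0. 1a->1: no, cac/aaac meet in 1 with "c" left. Open state 2: 1a->2.
ab: 1b undefined. 1b->0: no, ab/cbcc meet in 0. 1b->1: ok.
aaa: 2a undefined. 2a->0: ok.
aab: 2b undefined. 2b->0: no, aab/cbcc meet in 0. 2b->1: ok.
aac: 2c undefined. 2c->0: no, aacaac/cbcc meet in 0. 2c->1: no, aacaac/cbcc meet in 0. 2c->2: no, aacab/cbcc meet in 0. Open state 3: 2c->3.
cac: 1c undefined. 1c->0: no, cac/cbcc meet in 0. 1c->1: ok.
aaca: 3a undefined. 3a->0: no, aacab/cbcc meet in 0. 3a->1: ok.
aacb: 3b undefined. 3b->0: no, aacb/cbcc meet in 0. 3b->1: ok.
aacc: 3c undefined. 3c->0: no, aaccc/cbcc meet in 0. 3c->1: ok.
All examples now run through 4 states with every (state, symbol) defined. Accept strings end in {1,2,3}, Reject strings end in {0}; accept={1,2,3}.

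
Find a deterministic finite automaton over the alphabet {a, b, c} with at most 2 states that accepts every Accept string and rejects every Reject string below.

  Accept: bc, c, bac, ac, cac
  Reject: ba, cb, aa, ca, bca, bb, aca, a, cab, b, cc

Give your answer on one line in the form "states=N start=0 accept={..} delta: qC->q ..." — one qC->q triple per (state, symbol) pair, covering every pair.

Grow the machine one transition at a time. Run the examples from 0; the earliest place one falls off (shortest prefix, ties alphabetical) gets sent to the lowest-numbered state that keeps every Accept/Reject pair distinguishable — a pair clashes when both reach the same state with identical unread suffix — and to a fresh state only if none does.
a: 0a undefined. 0a->0: ok.
b: 0b undefined. 0b->0: ok.
c: 0c undefined. 0c->0: no, bc/ba meet in 0. Open state 1: 0c->1.
ca: 1a undefined. 1a->0: ok.
cb: 1b undefined. 1b->0: ok.
cc: 1c undefined. 1c->0: ok.
All examples now run through 2 states with every (state, symbol) defined. Accept strings end in {1}, Reject strings end in {0}; accept={1}.

states=2 start=0 accept={1} delta: 0a->0 0b->0 0c->1 1a->0 1b->0 1c->0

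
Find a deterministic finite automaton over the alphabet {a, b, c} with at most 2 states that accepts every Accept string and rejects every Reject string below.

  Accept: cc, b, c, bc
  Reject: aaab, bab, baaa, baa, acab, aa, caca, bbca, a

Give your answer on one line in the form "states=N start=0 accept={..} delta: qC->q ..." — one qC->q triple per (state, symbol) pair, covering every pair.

State merging on the prefix tree: take the shortest (then alphabetical) example prefix whose next move is undefined and point that move at state 0, else 1, else 2, ...; a target is out if some Accept/Reject pair would then sit in one state with the same input left (inseparable). If every existing state is out, open a new one.
a: 0a undefined. 0a->0: no, b/aaab meet in 0 with "b" left. Open state 1: 0a->1.
b: 0b undefined. 0b->0: ok.
c: 0c undefined. 0c->0: ok.
aa: 1a undefined. 1a->0: no, cc/baa meet in 0. 1a->1: ok.
ac: 1c undefined. 1c->0: ok.
bab: 1b undefined. 1b->0: no, cc/aaab meet in 0. 1b->1: ok.
All examples now run through 2 states with every (state, symbol) defined. Accept strings end in {0}, Reject strings end in {1}; accept={0}.

states=2 start=0 accept={0} delta: 0a->1 0b->0 0c->0 1a->1 1b->1 1c->0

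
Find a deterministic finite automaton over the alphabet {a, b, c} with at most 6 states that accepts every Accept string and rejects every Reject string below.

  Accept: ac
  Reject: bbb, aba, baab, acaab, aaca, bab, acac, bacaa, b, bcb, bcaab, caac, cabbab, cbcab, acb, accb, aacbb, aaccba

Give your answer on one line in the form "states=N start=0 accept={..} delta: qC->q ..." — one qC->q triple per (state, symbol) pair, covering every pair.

Fold the examples into a partial DFA from state 0: repeatedly fix the first undefined (state, symbol) met by the shortest-then-alphabetical prefix, trying targets in increasing order and rejecting any under which an Accept and a Reject string meet in one state with the same remainder; add a state when all current targets are rejected. Accepting states are where Accept strings end.
a: 0a undefined. 0a->0: ok.
b: 0b undefined. 0b->0: ok.
c: 0c undefined. 0c->0: no, ac/bbb meet in 0. Open state 1: 0c->1.
ca: 1a undefined. 1a->0: no, ac/acac meet in 1. 1a->1: no, ac/aaca meet in 1. Open state 2: 1a->2.
cb: 1b undefined. 1b->0: ok.
acc: 1c undefined. 1c->0: ok.
caa: 2a undefined. 2a->0: no, ac/caac meet in 1. 2a->1: no, ac/bacaa meet in 1. 2a->2: ok.
cab: 2b undefined. 2b->0: ok.
acac: 2c undefined. 2c->0: ok.
All examples now run through 3 states with every (state, symbol) defined. Accept strings end in {1}, Reject strings end in {0,2}; accept={1}.

states=3 start=0 accept={1} delta: 0a->0 0b->0 0c->1 1a->2 1b->0 1c->0 2a->2 2b->0 2c->0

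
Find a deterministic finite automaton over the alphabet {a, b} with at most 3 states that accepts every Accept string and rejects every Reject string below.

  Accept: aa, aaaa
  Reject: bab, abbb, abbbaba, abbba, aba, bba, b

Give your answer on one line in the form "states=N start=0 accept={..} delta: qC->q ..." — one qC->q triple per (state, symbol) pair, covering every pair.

states=2 start=0 accept={0} delta: 0a->0 0b->1 1a->1 1b->1

State merging on the prefix tree: take the shortest (then alphabetical) example prefix whose next move is undefined and point that move at state 0, else 1, else 2, ...; a target is out if some Accept/Reject pair would then sit in one state with the same input left (inseparable). If every existing state is out, open a new one.
a: 0a undefined. 0a->0: ok.
b: 0b undefined. 0b->0: no, aa/bab meet in 0. Open state 1: 0b->1.
ba: 1a undefined. 1a->0: no, aa/aba meet in 0. 1a->1: ok.
bb: 1b undefined. 1b->0: no, aa/bab meet in 0. 1b->1: ok.
All examples now run through 2 states with every (state, symbol) defined. Accept strings end in {0}, Reject strings end in {1}; accept={0}.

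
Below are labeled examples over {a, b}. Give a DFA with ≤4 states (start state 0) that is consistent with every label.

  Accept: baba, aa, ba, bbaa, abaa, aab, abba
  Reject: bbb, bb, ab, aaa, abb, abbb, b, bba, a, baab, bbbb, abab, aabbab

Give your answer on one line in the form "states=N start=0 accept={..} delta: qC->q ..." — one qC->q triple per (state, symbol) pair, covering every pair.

Fold the examples into a partial DFA from state 0: repeatedly fix the first undefined (state, symbol) met by the shortest-then-alphabetical prefix, trying targets in increasing order and rejecting any under which an Accept and a Reject string meet in one state with the same remainder; add a state when all current targets are rejected. Accepting states are where Accept strings end.
a: 0a undefined. 0a->0: no, aa/aaa meet in 0. Open state 1: 0a->1.
b: 0b undefined. 0b->0: no, ba/bba meet in 1. 0b->1: ok.
aa: 1a undefined. 1a->0: no, aab/aaa meet in 1. 1a->1: no, baba/bba meet in 1 with "ba" left. Open state 2: 1a->2.
ab: 1b undefined. 1b->0: ok.
aaa: 2a undefined. 2a->0: ok.
aab: 2b undefined. 2b->0: no, baba/bbb meet in 1. 2b->1: no, aab/bbb meet in 1. 2b->2: no, baba/bb meet in 0. Open state 3: 2b->3.
aabb: 3b undefined. 3b->0: ok.
baba: 3a undefined. 3a->0: no, baba/bb meet in 0. 3a->1: no, baba/bbb meet in 1. 3a->2: ok.
All examples now run through 4 states with every (state, symbol) defined. Accept strings end in {2,3}, Reject strings end in {0,1}; accept={2,3}.

states=4 start=0 accept={2,3} delta: 0a->1 0b->1 1a->2 1b->0 2a->0 2b->3 3a->2 3b->0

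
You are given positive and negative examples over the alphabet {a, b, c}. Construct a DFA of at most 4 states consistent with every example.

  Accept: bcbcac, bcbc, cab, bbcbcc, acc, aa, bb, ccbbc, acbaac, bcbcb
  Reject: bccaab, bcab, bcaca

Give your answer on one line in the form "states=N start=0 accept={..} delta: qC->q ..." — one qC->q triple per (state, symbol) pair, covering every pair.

states=3 start=0 accept={0,1} delta: 0a->0 0b->1 0c->0 1a->2 1b->0 1c->1 2a->2 2b->2 2c->1

Fold the examples into a partial DFA from state 0: repeatedly fix the first undefined (state, symbol) met by the shortest-then-alphabetical prefix, trying targets in increasing order and rejecting any under which an Accept and a Reject string meet in one state with the same remainder; add a state when all current targets are rejected. Accepting states are where Accept strings end.
a: 0a undefined. 0a->0: ok.
b: 0b undefined. 0b->0: no, cab/bcab meet in 0 with "cab" left. Open state 1: 0b->1.
c: 0c undefined. 0c->0: ok.
bb: 1b undefined. 1b->0: ok.
bc: 1c undefined. 1c->0: no, bcbcac/bcaca meet in 0. 1c->1: ok.
bca: 1a undefined. 1a->0: no, bcbcac/bcaca meet in 0. 1a->1: no, bcbcac/bccaab meet in 0. Open state 2: 1a->2.
bcab: 2b undefined. 2b->0: no, bcbcac/bcab meet in 0. 2b->1: no, cab/bcab meet in 1. 2b->2: ok.
bcac: 2c undefined. 2c->0: no, bcbcac/bcaca meet in 0. 2c->1: ok.
acbaa: 2a undefined. 2a->0: no, cab/bccaab meet in 1. 2a->1: no, bcbcac/bccaab meet in 0. 2a->2: ok.
All examples now run through 3 states with every (state, symbol) defined. Accept strings end in {0,1}, Reject strings end in {2}; accept={0,1}.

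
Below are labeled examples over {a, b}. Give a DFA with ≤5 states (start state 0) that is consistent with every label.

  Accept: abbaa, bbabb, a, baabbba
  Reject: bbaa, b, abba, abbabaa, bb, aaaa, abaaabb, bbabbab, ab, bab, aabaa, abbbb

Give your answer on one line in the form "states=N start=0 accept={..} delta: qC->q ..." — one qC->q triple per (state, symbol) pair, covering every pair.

states=4 start=0 accept={1,3} delta: 0a->1 0b->0 1a->0 1b->2 2a->0 2b->3 3a->0 3b->0

State merging on the prefix tree: take the shortest (then alphabetical) example prefix whose next move is undefined and point that move at state 0, else 1, else 2, ...; a target is out if some Accept/Reject pair would then sit in one state with the same input left (inseparable). If every existing state is out, open a new one.
a: 0a undefined. 0a->0: no, abbaa/bbaa meet in 0 with "bbaa" left. Open state 1: 0a->1.
b: 0b undefined. 0b->0: ok.
aa: 1a undefined. 1a->0: ok.
ab: 1b undefined. 1b->0: no, abbaa/bbaa meet in 0. 1b->1: no, abbaa/ab meet in 1. Open state 2: 1b->2.
aba: 2a undefined. 2a->0: ok.
abb: 2b undefined. 2b->0: no, abbaa/bbaa meet in 0. 2b->1: no, abbaa/abbbb meet in 1. 2b->2: no, bbabb/ab meet in 2. Open state 3: 2b->3.
abba: 3a undefined. 3a->0: ok.
abbb: 3b undefined. 3b->0: ok.
All examples now run through 4 states with every (state, symbol) defined. Accept strings end in {1,3}, Reject strings end in {0,2}; accept={1,3}.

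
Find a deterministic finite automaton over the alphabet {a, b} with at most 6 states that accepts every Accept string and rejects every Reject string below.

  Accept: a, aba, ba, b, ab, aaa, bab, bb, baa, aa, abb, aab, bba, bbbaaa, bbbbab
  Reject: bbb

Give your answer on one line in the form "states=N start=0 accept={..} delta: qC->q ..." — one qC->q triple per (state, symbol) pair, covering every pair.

Fold the examples into a partial DFA from state 0: repeatedly fix the first undefined (state, symbol) met by the shortest-then-alphabetical prefix, trying targets in increasing order and rejecting any under which an Accept and a Reject string meet in one state with the same remainder; add a state when all current targets are rejected. Accepting states are where Accept strings end.
a: 0a undefined. 0a->0: ok.
b: 0b undefined. 0b->0: no, a/bbb meet in 0. Open state 1: 0b->1.
ba: 1a undefined. 1a->0: ok.
bb: 1b undefined. 1b->0: no, b/bbb meet in 1. 1b->1: no, b/bbb meet in 1. Open state 2: 1b->2.
bba: 2a undefined. 2a->0: ok.
bbb: 2b undefined. 2b->0: no, a/bbb meet in 0. 2b->1: no, b/bbb meet in 1. 2b->2: no, bb/bbb meet in 2. Open state 3: 2b->3.
bbba: 3a undefined. 3a->0: ok.
bbbb: 3b undefined. 3b->0: ok.
All examples now run through 4 states with every (state, symbol) defined. Accept strings end in {0,1,2}, Reject strings end in {3}; accept={0,1,2}.

states=4 start=0 accept={0,1,2} delta: 0a->0 0b->1 1a->0 1b->2 2a->0 2b->3 3a->0 3b->0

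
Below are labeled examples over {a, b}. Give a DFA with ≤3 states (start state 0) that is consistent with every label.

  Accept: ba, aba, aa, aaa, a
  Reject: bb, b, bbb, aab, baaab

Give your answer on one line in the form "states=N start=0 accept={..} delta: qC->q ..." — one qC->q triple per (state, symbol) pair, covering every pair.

states=2 start=0 accept={0} delta: 0a->0 0b->1 1a->0 1b->1

Grow the machine one transition at a time. Run the examples from 0; the earliest place one falls off (shortest prefix, ties alphabetical) gets sent to the lowest-numbered state that keeps every Accept/Reject pair distinguishable — a pair clashes when both reach the same state with identical unread suffix — and to a fresh state only if none does.
a: 0a undefined. 0a->0: ok.
b: 0b undefined. 0b->0: no, ba/bb meet in 0. Open state 1: 0b->1.
ba: 1a undefined. 1a->0: ok.
bb: 1b undefined. 1b->0: no, ba/bb meet in 0. 1b->1: ok.
All examples now run through 2 states with every (state, symbol) defined. Accept strings end in {0}, Reject strings end in {1}; accept={0}.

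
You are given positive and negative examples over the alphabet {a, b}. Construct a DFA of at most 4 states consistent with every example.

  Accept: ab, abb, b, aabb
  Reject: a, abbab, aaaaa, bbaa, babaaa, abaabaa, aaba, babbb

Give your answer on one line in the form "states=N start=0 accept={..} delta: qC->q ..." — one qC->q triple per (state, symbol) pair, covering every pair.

Fold the examples into a partial DFA from state 0: repeatedly fix the first undefined (state, symbol) met by the shortest-then-alphabetical prefix, trying targets in increasing order and rejecting any under which an Accept and a Reject string meet in one state with the same remainder; add a state when all current targets are rejected. Accepting states are where Accept strings end.
a: 0a undefined. 0a->0: ok.
b: 0b undefined. 0b->0: no, ab/a meet in 0. Open state 1: 0b->1.
ba: 1a undefined. 1a->0: ok.
bb: 1b undefined. 1b->0: no, ab/abbab meet in 1. 1b->1: no, ab/abbab meet in 1. Open state 2: 1b->2.
bba: 2a undefined. 2a->0: no, ab/abbab meet in 1. 2a->1: no, abb/abbab meet in 2. 2a->2: no, abb/bbaa meet in 2. Open state 3: 2a->3.
bbaa: 3a undefined. 3a->0: ok.
abbab: 3b undefined. 3b->0: ok.
babbb: 2b undefined. 2b->0: ok.
All examples now run through 4 states with every (state, symbol) defined. Accept strings end in {1,2}, Reject strings end in {0}; accept={1,2}.

states=4 start=0 accept={1,2} delta: 0a->0 0b->1 1a->0 1b->2 2a->3 2b->0 3a->0 3b->0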